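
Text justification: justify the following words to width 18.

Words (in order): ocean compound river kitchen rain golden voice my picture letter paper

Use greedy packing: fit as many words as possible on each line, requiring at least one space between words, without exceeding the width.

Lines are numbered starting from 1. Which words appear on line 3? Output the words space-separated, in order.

Answer: golden voice my

Derivation:
Line 1: ['ocean', 'compound'] (min_width=14, slack=4)
Line 2: ['river', 'kitchen', 'rain'] (min_width=18, slack=0)
Line 3: ['golden', 'voice', 'my'] (min_width=15, slack=3)
Line 4: ['picture', 'letter'] (min_width=14, slack=4)
Line 5: ['paper'] (min_width=5, slack=13)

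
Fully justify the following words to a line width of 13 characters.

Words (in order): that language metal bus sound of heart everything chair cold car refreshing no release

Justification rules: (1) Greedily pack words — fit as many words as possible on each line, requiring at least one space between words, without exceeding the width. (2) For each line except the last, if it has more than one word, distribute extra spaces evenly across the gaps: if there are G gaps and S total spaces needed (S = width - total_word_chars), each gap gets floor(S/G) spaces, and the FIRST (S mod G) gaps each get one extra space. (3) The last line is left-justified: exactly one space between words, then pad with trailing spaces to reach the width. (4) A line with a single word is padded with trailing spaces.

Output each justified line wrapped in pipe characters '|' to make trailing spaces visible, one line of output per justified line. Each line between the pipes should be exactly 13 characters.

Line 1: ['that', 'language'] (min_width=13, slack=0)
Line 2: ['metal', 'bus'] (min_width=9, slack=4)
Line 3: ['sound', 'of'] (min_width=8, slack=5)
Line 4: ['heart'] (min_width=5, slack=8)
Line 5: ['everything'] (min_width=10, slack=3)
Line 6: ['chair', 'cold'] (min_width=10, slack=3)
Line 7: ['car'] (min_width=3, slack=10)
Line 8: ['refreshing', 'no'] (min_width=13, slack=0)
Line 9: ['release'] (min_width=7, slack=6)

Answer: |that language|
|metal     bus|
|sound      of|
|heart        |
|everything   |
|chair    cold|
|car          |
|refreshing no|
|release      |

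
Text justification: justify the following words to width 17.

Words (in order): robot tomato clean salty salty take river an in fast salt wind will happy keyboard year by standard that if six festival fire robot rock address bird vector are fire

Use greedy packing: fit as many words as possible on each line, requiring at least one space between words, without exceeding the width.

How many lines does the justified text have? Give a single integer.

Line 1: ['robot', 'tomato'] (min_width=12, slack=5)
Line 2: ['clean', 'salty', 'salty'] (min_width=17, slack=0)
Line 3: ['take', 'river', 'an', 'in'] (min_width=16, slack=1)
Line 4: ['fast', 'salt', 'wind'] (min_width=14, slack=3)
Line 5: ['will', 'happy'] (min_width=10, slack=7)
Line 6: ['keyboard', 'year', 'by'] (min_width=16, slack=1)
Line 7: ['standard', 'that', 'if'] (min_width=16, slack=1)
Line 8: ['six', 'festival', 'fire'] (min_width=17, slack=0)
Line 9: ['robot', 'rock'] (min_width=10, slack=7)
Line 10: ['address', 'bird'] (min_width=12, slack=5)
Line 11: ['vector', 'are', 'fire'] (min_width=15, slack=2)
Total lines: 11

Answer: 11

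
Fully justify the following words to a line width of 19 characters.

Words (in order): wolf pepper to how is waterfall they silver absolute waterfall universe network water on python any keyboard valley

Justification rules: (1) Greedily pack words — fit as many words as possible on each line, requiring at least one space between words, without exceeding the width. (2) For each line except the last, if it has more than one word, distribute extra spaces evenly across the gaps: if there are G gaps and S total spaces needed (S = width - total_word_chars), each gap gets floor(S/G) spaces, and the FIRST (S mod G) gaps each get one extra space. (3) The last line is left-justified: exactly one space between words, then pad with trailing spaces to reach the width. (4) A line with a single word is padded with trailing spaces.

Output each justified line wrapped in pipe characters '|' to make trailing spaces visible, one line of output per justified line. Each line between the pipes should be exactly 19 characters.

Answer: |wolf  pepper to how|
|is  waterfall  they|
|silver     absolute|
|waterfall  universe|
|network   water  on|
|python any keyboard|
|valley             |

Derivation:
Line 1: ['wolf', 'pepper', 'to', 'how'] (min_width=18, slack=1)
Line 2: ['is', 'waterfall', 'they'] (min_width=17, slack=2)
Line 3: ['silver', 'absolute'] (min_width=15, slack=4)
Line 4: ['waterfall', 'universe'] (min_width=18, slack=1)
Line 5: ['network', 'water', 'on'] (min_width=16, slack=3)
Line 6: ['python', 'any', 'keyboard'] (min_width=19, slack=0)
Line 7: ['valley'] (min_width=6, slack=13)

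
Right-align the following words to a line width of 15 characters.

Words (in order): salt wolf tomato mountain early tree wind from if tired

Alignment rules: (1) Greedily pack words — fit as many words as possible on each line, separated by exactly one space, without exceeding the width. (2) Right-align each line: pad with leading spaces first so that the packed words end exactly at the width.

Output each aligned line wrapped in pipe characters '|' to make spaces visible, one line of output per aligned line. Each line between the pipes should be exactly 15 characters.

Answer: |      salt wolf|
|tomato mountain|
|early tree wind|
|  from if tired|

Derivation:
Line 1: ['salt', 'wolf'] (min_width=9, slack=6)
Line 2: ['tomato', 'mountain'] (min_width=15, slack=0)
Line 3: ['early', 'tree', 'wind'] (min_width=15, slack=0)
Line 4: ['from', 'if', 'tired'] (min_width=13, slack=2)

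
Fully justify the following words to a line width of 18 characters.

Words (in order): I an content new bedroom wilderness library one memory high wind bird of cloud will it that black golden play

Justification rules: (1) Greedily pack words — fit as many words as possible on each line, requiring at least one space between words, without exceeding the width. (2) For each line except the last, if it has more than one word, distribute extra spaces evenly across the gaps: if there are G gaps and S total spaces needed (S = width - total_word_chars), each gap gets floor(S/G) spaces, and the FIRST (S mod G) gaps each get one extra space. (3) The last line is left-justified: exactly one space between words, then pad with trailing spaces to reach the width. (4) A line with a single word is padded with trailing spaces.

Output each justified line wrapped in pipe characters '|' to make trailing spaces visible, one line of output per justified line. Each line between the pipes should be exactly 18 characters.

Line 1: ['I', 'an', 'content', 'new'] (min_width=16, slack=2)
Line 2: ['bedroom', 'wilderness'] (min_width=18, slack=0)
Line 3: ['library', 'one', 'memory'] (min_width=18, slack=0)
Line 4: ['high', 'wind', 'bird', 'of'] (min_width=17, slack=1)
Line 5: ['cloud', 'will', 'it', 'that'] (min_width=18, slack=0)
Line 6: ['black', 'golden', 'play'] (min_width=17, slack=1)

Answer: |I  an  content new|
|bedroom wilderness|
|library one memory|
|high  wind bird of|
|cloud will it that|
|black golden play |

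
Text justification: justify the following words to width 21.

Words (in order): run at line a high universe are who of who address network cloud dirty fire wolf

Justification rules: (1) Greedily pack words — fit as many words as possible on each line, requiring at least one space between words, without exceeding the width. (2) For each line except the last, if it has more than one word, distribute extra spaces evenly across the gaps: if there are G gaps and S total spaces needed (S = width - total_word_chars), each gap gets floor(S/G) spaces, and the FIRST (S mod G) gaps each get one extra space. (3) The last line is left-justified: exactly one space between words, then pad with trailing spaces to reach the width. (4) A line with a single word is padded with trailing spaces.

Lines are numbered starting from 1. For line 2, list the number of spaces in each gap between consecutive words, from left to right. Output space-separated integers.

Line 1: ['run', 'at', 'line', 'a', 'high'] (min_width=18, slack=3)
Line 2: ['universe', 'are', 'who', 'of'] (min_width=19, slack=2)
Line 3: ['who', 'address', 'network'] (min_width=19, slack=2)
Line 4: ['cloud', 'dirty', 'fire', 'wolf'] (min_width=21, slack=0)

Answer: 2 2 1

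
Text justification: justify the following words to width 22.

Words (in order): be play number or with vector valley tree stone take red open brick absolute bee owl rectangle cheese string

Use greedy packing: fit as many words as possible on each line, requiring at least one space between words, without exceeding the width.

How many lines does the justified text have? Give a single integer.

Line 1: ['be', 'play', 'number', 'or', 'with'] (min_width=22, slack=0)
Line 2: ['vector', 'valley', 'tree'] (min_width=18, slack=4)
Line 3: ['stone', 'take', 'red', 'open'] (min_width=19, slack=3)
Line 4: ['brick', 'absolute', 'bee', 'owl'] (min_width=22, slack=0)
Line 5: ['rectangle', 'cheese'] (min_width=16, slack=6)
Line 6: ['string'] (min_width=6, slack=16)
Total lines: 6

Answer: 6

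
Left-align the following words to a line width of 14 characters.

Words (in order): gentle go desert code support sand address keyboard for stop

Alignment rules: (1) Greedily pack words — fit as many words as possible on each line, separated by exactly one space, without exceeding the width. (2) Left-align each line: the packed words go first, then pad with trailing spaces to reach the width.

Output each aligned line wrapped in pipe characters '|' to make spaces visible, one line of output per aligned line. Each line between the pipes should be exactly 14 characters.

Line 1: ['gentle', 'go'] (min_width=9, slack=5)
Line 2: ['desert', 'code'] (min_width=11, slack=3)
Line 3: ['support', 'sand'] (min_width=12, slack=2)
Line 4: ['address'] (min_width=7, slack=7)
Line 5: ['keyboard', 'for'] (min_width=12, slack=2)
Line 6: ['stop'] (min_width=4, slack=10)

Answer: |gentle go     |
|desert code   |
|support sand  |
|address       |
|keyboard for  |
|stop          |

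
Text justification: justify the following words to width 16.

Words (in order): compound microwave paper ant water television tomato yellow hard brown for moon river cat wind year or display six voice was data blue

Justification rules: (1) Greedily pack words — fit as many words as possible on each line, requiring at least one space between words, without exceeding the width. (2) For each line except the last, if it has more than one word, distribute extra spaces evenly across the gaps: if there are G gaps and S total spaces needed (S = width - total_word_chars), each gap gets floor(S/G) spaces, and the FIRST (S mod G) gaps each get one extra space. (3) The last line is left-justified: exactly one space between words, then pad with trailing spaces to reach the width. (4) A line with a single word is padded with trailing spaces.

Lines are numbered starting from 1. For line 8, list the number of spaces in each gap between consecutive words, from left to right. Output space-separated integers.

Line 1: ['compound'] (min_width=8, slack=8)
Line 2: ['microwave', 'paper'] (min_width=15, slack=1)
Line 3: ['ant', 'water'] (min_width=9, slack=7)
Line 4: ['television'] (min_width=10, slack=6)
Line 5: ['tomato', 'yellow'] (min_width=13, slack=3)
Line 6: ['hard', 'brown', 'for'] (min_width=14, slack=2)
Line 7: ['moon', 'river', 'cat'] (min_width=14, slack=2)
Line 8: ['wind', 'year', 'or'] (min_width=12, slack=4)
Line 9: ['display', 'six'] (min_width=11, slack=5)
Line 10: ['voice', 'was', 'data'] (min_width=14, slack=2)
Line 11: ['blue'] (min_width=4, slack=12)

Answer: 3 3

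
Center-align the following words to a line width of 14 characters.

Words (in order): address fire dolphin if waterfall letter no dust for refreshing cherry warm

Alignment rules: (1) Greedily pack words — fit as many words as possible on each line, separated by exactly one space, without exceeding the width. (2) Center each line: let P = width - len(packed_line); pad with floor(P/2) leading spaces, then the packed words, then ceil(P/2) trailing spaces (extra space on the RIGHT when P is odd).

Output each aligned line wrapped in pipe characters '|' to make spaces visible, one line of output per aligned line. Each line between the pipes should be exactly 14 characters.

Answer: | address fire |
|  dolphin if  |
|  waterfall   |
|letter no dust|
|for refreshing|
| cherry warm  |

Derivation:
Line 1: ['address', 'fire'] (min_width=12, slack=2)
Line 2: ['dolphin', 'if'] (min_width=10, slack=4)
Line 3: ['waterfall'] (min_width=9, slack=5)
Line 4: ['letter', 'no', 'dust'] (min_width=14, slack=0)
Line 5: ['for', 'refreshing'] (min_width=14, slack=0)
Line 6: ['cherry', 'warm'] (min_width=11, slack=3)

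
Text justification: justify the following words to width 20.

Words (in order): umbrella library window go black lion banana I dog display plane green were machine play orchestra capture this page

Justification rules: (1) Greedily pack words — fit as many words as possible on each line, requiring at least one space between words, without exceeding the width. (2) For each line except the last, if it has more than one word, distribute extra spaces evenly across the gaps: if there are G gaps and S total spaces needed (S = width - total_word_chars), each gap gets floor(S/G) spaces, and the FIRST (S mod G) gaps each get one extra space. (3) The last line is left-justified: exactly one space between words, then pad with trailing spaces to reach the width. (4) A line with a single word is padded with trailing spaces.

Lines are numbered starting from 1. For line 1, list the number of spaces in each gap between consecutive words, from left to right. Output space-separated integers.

Line 1: ['umbrella', 'library'] (min_width=16, slack=4)
Line 2: ['window', 'go', 'black', 'lion'] (min_width=20, slack=0)
Line 3: ['banana', 'I', 'dog', 'display'] (min_width=20, slack=0)
Line 4: ['plane', 'green', 'were'] (min_width=16, slack=4)
Line 5: ['machine', 'play'] (min_width=12, slack=8)
Line 6: ['orchestra', 'capture'] (min_width=17, slack=3)
Line 7: ['this', 'page'] (min_width=9, slack=11)

Answer: 5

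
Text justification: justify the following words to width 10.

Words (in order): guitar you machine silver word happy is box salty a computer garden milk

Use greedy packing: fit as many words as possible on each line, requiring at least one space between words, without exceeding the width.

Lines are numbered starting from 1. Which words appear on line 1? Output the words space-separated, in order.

Answer: guitar you

Derivation:
Line 1: ['guitar', 'you'] (min_width=10, slack=0)
Line 2: ['machine'] (min_width=7, slack=3)
Line 3: ['silver'] (min_width=6, slack=4)
Line 4: ['word', 'happy'] (min_width=10, slack=0)
Line 5: ['is', 'box'] (min_width=6, slack=4)
Line 6: ['salty', 'a'] (min_width=7, slack=3)
Line 7: ['computer'] (min_width=8, slack=2)
Line 8: ['garden'] (min_width=6, slack=4)
Line 9: ['milk'] (min_width=4, slack=6)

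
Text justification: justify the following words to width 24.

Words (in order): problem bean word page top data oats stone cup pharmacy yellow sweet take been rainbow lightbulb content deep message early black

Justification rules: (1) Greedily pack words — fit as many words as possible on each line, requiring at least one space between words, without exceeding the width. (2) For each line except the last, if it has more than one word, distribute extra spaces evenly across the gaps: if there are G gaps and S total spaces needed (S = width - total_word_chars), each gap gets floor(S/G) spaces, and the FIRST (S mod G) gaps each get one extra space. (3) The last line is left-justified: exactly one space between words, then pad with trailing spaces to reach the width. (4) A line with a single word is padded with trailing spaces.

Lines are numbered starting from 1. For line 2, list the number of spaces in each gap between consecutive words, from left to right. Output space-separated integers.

Line 1: ['problem', 'bean', 'word', 'page'] (min_width=22, slack=2)
Line 2: ['top', 'data', 'oats', 'stone', 'cup'] (min_width=23, slack=1)
Line 3: ['pharmacy', 'yellow', 'sweet'] (min_width=21, slack=3)
Line 4: ['take', 'been', 'rainbow'] (min_width=17, slack=7)
Line 5: ['lightbulb', 'content', 'deep'] (min_width=22, slack=2)
Line 6: ['message', 'early', 'black'] (min_width=19, slack=5)

Answer: 2 1 1 1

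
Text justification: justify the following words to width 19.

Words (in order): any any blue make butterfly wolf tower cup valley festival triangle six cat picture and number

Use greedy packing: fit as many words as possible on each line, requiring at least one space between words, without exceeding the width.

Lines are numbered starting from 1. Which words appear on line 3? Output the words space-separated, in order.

Line 1: ['any', 'any', 'blue', 'make'] (min_width=17, slack=2)
Line 2: ['butterfly', 'wolf'] (min_width=14, slack=5)
Line 3: ['tower', 'cup', 'valley'] (min_width=16, slack=3)
Line 4: ['festival', 'triangle'] (min_width=17, slack=2)
Line 5: ['six', 'cat', 'picture', 'and'] (min_width=19, slack=0)
Line 6: ['number'] (min_width=6, slack=13)

Answer: tower cup valley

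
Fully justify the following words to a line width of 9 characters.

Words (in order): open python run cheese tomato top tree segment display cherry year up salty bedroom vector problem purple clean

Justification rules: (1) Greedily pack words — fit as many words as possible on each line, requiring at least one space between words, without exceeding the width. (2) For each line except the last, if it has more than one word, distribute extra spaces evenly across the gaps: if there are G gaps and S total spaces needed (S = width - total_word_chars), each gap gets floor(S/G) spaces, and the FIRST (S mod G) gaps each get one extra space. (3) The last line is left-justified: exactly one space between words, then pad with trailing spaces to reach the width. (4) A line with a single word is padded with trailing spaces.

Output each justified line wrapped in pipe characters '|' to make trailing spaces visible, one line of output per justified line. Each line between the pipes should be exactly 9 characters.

Answer: |open     |
|python   |
|run      |
|cheese   |
|tomato   |
|top  tree|
|segment  |
|display  |
|cherry   |
|year   up|
|salty    |
|bedroom  |
|vector   |
|problem  |
|purple   |
|clean    |

Derivation:
Line 1: ['open'] (min_width=4, slack=5)
Line 2: ['python'] (min_width=6, slack=3)
Line 3: ['run'] (min_width=3, slack=6)
Line 4: ['cheese'] (min_width=6, slack=3)
Line 5: ['tomato'] (min_width=6, slack=3)
Line 6: ['top', 'tree'] (min_width=8, slack=1)
Line 7: ['segment'] (min_width=7, slack=2)
Line 8: ['display'] (min_width=7, slack=2)
Line 9: ['cherry'] (min_width=6, slack=3)
Line 10: ['year', 'up'] (min_width=7, slack=2)
Line 11: ['salty'] (min_width=5, slack=4)
Line 12: ['bedroom'] (min_width=7, slack=2)
Line 13: ['vector'] (min_width=6, slack=3)
Line 14: ['problem'] (min_width=7, slack=2)
Line 15: ['purple'] (min_width=6, slack=3)
Line 16: ['clean'] (min_width=5, slack=4)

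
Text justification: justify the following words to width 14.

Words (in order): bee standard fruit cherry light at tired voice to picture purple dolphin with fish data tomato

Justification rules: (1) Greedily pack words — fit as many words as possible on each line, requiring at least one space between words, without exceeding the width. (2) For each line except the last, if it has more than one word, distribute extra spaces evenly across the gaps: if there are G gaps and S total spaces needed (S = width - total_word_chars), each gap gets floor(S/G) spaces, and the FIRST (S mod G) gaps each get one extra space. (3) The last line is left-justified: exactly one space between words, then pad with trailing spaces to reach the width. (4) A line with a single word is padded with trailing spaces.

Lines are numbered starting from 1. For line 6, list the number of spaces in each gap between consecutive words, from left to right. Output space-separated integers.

Answer: 3

Derivation:
Line 1: ['bee', 'standard'] (min_width=12, slack=2)
Line 2: ['fruit', 'cherry'] (min_width=12, slack=2)
Line 3: ['light', 'at', 'tired'] (min_width=14, slack=0)
Line 4: ['voice', 'to'] (min_width=8, slack=6)
Line 5: ['picture', 'purple'] (min_width=14, slack=0)
Line 6: ['dolphin', 'with'] (min_width=12, slack=2)
Line 7: ['fish', 'data'] (min_width=9, slack=5)
Line 8: ['tomato'] (min_width=6, slack=8)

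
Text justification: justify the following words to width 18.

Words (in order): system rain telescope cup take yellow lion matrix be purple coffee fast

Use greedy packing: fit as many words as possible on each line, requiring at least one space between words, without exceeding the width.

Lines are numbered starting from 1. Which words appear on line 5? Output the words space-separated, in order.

Line 1: ['system', 'rain'] (min_width=11, slack=7)
Line 2: ['telescope', 'cup', 'take'] (min_width=18, slack=0)
Line 3: ['yellow', 'lion', 'matrix'] (min_width=18, slack=0)
Line 4: ['be', 'purple', 'coffee'] (min_width=16, slack=2)
Line 5: ['fast'] (min_width=4, slack=14)

Answer: fast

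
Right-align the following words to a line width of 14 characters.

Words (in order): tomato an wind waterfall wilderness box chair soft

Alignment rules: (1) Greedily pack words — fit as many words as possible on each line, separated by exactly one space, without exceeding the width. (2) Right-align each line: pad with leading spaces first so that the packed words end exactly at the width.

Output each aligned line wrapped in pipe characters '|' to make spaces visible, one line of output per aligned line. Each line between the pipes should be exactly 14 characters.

Answer: |tomato an wind|
|     waterfall|
|wilderness box|
|    chair soft|

Derivation:
Line 1: ['tomato', 'an', 'wind'] (min_width=14, slack=0)
Line 2: ['waterfall'] (min_width=9, slack=5)
Line 3: ['wilderness', 'box'] (min_width=14, slack=0)
Line 4: ['chair', 'soft'] (min_width=10, slack=4)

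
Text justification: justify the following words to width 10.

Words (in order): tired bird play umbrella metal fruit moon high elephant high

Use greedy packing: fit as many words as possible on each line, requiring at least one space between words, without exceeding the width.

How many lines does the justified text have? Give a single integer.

Line 1: ['tired', 'bird'] (min_width=10, slack=0)
Line 2: ['play'] (min_width=4, slack=6)
Line 3: ['umbrella'] (min_width=8, slack=2)
Line 4: ['metal'] (min_width=5, slack=5)
Line 5: ['fruit', 'moon'] (min_width=10, slack=0)
Line 6: ['high'] (min_width=4, slack=6)
Line 7: ['elephant'] (min_width=8, slack=2)
Line 8: ['high'] (min_width=4, slack=6)
Total lines: 8

Answer: 8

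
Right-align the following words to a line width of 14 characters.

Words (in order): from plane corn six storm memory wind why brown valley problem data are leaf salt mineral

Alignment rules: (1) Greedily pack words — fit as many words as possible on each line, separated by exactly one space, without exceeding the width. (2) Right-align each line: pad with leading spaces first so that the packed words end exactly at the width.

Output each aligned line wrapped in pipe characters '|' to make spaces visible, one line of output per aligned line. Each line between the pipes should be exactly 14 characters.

Answer: |    from plane|
|corn six storm|
|   memory wind|
|     why brown|
|valley problem|
| data are leaf|
|  salt mineral|

Derivation:
Line 1: ['from', 'plane'] (min_width=10, slack=4)
Line 2: ['corn', 'six', 'storm'] (min_width=14, slack=0)
Line 3: ['memory', 'wind'] (min_width=11, slack=3)
Line 4: ['why', 'brown'] (min_width=9, slack=5)
Line 5: ['valley', 'problem'] (min_width=14, slack=0)
Line 6: ['data', 'are', 'leaf'] (min_width=13, slack=1)
Line 7: ['salt', 'mineral'] (min_width=12, slack=2)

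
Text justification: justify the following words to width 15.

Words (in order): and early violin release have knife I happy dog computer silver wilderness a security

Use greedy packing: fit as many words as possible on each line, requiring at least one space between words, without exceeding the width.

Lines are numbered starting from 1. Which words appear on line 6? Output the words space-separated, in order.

Line 1: ['and', 'early'] (min_width=9, slack=6)
Line 2: ['violin', 'release'] (min_width=14, slack=1)
Line 3: ['have', 'knife', 'I'] (min_width=12, slack=3)
Line 4: ['happy', 'dog'] (min_width=9, slack=6)
Line 5: ['computer', 'silver'] (min_width=15, slack=0)
Line 6: ['wilderness', 'a'] (min_width=12, slack=3)
Line 7: ['security'] (min_width=8, slack=7)

Answer: wilderness a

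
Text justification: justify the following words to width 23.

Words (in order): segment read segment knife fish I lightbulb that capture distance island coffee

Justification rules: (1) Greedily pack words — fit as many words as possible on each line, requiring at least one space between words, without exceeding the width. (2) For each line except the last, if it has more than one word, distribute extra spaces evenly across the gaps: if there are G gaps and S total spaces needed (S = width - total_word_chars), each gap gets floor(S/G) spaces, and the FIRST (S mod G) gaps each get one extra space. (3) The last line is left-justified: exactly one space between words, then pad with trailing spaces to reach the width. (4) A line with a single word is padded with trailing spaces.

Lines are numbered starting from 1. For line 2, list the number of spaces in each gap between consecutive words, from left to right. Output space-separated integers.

Line 1: ['segment', 'read', 'segment'] (min_width=20, slack=3)
Line 2: ['knife', 'fish', 'I', 'lightbulb'] (min_width=22, slack=1)
Line 3: ['that', 'capture', 'distance'] (min_width=21, slack=2)
Line 4: ['island', 'coffee'] (min_width=13, slack=10)

Answer: 2 1 1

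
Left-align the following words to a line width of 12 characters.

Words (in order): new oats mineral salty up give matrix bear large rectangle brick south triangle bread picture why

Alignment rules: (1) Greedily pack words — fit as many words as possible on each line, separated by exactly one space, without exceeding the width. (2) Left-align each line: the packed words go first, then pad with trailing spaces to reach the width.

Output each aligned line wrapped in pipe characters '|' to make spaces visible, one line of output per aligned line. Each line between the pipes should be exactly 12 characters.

Line 1: ['new', 'oats'] (min_width=8, slack=4)
Line 2: ['mineral'] (min_width=7, slack=5)
Line 3: ['salty', 'up'] (min_width=8, slack=4)
Line 4: ['give', 'matrix'] (min_width=11, slack=1)
Line 5: ['bear', 'large'] (min_width=10, slack=2)
Line 6: ['rectangle'] (min_width=9, slack=3)
Line 7: ['brick', 'south'] (min_width=11, slack=1)
Line 8: ['triangle'] (min_width=8, slack=4)
Line 9: ['bread'] (min_width=5, slack=7)
Line 10: ['picture', 'why'] (min_width=11, slack=1)

Answer: |new oats    |
|mineral     |
|salty up    |
|give matrix |
|bear large  |
|rectangle   |
|brick south |
|triangle    |
|bread       |
|picture why |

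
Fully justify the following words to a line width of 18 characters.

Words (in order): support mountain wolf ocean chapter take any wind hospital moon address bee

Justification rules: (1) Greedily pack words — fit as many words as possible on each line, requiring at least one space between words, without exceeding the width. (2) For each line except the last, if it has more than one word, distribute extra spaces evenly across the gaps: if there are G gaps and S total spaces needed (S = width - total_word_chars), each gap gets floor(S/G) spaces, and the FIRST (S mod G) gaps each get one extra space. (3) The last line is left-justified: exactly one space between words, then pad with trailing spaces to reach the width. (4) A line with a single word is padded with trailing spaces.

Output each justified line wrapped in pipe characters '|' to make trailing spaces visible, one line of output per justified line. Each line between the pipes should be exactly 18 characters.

Line 1: ['support', 'mountain'] (min_width=16, slack=2)
Line 2: ['wolf', 'ocean', 'chapter'] (min_width=18, slack=0)
Line 3: ['take', 'any', 'wind'] (min_width=13, slack=5)
Line 4: ['hospital', 'moon'] (min_width=13, slack=5)
Line 5: ['address', 'bee'] (min_width=11, slack=7)

Answer: |support   mountain|
|wolf ocean chapter|
|take    any   wind|
|hospital      moon|
|address bee       |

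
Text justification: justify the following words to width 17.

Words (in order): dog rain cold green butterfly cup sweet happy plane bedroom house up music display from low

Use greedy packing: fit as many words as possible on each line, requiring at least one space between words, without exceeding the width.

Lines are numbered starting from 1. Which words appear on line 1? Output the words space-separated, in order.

Line 1: ['dog', 'rain', 'cold'] (min_width=13, slack=4)
Line 2: ['green', 'butterfly'] (min_width=15, slack=2)
Line 3: ['cup', 'sweet', 'happy'] (min_width=15, slack=2)
Line 4: ['plane', 'bedroom'] (min_width=13, slack=4)
Line 5: ['house', 'up', 'music'] (min_width=14, slack=3)
Line 6: ['display', 'from', 'low'] (min_width=16, slack=1)

Answer: dog rain cold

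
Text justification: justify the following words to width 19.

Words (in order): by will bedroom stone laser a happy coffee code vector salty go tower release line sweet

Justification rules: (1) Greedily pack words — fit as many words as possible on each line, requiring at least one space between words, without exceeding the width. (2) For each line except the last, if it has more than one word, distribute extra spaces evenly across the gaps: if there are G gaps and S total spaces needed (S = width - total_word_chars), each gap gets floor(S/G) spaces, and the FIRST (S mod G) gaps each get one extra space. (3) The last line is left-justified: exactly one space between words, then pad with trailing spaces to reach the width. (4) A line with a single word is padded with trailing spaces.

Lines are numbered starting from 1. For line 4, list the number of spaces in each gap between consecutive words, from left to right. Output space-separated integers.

Line 1: ['by', 'will', 'bedroom'] (min_width=15, slack=4)
Line 2: ['stone', 'laser', 'a', 'happy'] (min_width=19, slack=0)
Line 3: ['coffee', 'code', 'vector'] (min_width=18, slack=1)
Line 4: ['salty', 'go', 'tower'] (min_width=14, slack=5)
Line 5: ['release', 'line', 'sweet'] (min_width=18, slack=1)

Answer: 4 3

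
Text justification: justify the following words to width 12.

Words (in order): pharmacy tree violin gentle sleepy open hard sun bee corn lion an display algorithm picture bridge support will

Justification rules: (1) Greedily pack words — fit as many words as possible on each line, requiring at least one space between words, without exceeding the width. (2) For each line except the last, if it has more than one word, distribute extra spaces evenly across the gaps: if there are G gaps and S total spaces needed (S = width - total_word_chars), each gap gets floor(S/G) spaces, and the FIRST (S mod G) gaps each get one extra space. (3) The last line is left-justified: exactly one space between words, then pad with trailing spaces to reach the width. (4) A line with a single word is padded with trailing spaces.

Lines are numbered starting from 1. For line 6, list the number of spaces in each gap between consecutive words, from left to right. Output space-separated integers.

Answer: 1 1

Derivation:
Line 1: ['pharmacy'] (min_width=8, slack=4)
Line 2: ['tree', 'violin'] (min_width=11, slack=1)
Line 3: ['gentle'] (min_width=6, slack=6)
Line 4: ['sleepy', 'open'] (min_width=11, slack=1)
Line 5: ['hard', 'sun', 'bee'] (min_width=12, slack=0)
Line 6: ['corn', 'lion', 'an'] (min_width=12, slack=0)
Line 7: ['display'] (min_width=7, slack=5)
Line 8: ['algorithm'] (min_width=9, slack=3)
Line 9: ['picture'] (min_width=7, slack=5)
Line 10: ['bridge'] (min_width=6, slack=6)
Line 11: ['support', 'will'] (min_width=12, slack=0)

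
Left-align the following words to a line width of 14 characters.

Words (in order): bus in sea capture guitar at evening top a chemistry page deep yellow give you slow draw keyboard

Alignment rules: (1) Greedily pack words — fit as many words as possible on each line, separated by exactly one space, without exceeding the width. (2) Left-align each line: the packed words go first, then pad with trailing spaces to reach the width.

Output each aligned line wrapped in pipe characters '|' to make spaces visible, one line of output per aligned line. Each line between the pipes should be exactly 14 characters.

Line 1: ['bus', 'in', 'sea'] (min_width=10, slack=4)
Line 2: ['capture', 'guitar'] (min_width=14, slack=0)
Line 3: ['at', 'evening', 'top'] (min_width=14, slack=0)
Line 4: ['a', 'chemistry'] (min_width=11, slack=3)
Line 5: ['page', 'deep'] (min_width=9, slack=5)
Line 6: ['yellow', 'give'] (min_width=11, slack=3)
Line 7: ['you', 'slow', 'draw'] (min_width=13, slack=1)
Line 8: ['keyboard'] (min_width=8, slack=6)

Answer: |bus in sea    |
|capture guitar|
|at evening top|
|a chemistry   |
|page deep     |
|yellow give   |
|you slow draw |
|keyboard      |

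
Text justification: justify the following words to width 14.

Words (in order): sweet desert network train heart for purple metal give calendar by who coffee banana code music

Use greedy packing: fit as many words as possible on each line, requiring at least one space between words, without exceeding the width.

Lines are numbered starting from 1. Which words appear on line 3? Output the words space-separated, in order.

Line 1: ['sweet', 'desert'] (min_width=12, slack=2)
Line 2: ['network', 'train'] (min_width=13, slack=1)
Line 3: ['heart', 'for'] (min_width=9, slack=5)
Line 4: ['purple', 'metal'] (min_width=12, slack=2)
Line 5: ['give', 'calendar'] (min_width=13, slack=1)
Line 6: ['by', 'who', 'coffee'] (min_width=13, slack=1)
Line 7: ['banana', 'code'] (min_width=11, slack=3)
Line 8: ['music'] (min_width=5, slack=9)

Answer: heart for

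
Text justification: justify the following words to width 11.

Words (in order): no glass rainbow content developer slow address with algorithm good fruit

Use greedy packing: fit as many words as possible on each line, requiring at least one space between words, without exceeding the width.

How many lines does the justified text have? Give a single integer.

Line 1: ['no', 'glass'] (min_width=8, slack=3)
Line 2: ['rainbow'] (min_width=7, slack=4)
Line 3: ['content'] (min_width=7, slack=4)
Line 4: ['developer'] (min_width=9, slack=2)
Line 5: ['slow'] (min_width=4, slack=7)
Line 6: ['address'] (min_width=7, slack=4)
Line 7: ['with'] (min_width=4, slack=7)
Line 8: ['algorithm'] (min_width=9, slack=2)
Line 9: ['good', 'fruit'] (min_width=10, slack=1)
Total lines: 9

Answer: 9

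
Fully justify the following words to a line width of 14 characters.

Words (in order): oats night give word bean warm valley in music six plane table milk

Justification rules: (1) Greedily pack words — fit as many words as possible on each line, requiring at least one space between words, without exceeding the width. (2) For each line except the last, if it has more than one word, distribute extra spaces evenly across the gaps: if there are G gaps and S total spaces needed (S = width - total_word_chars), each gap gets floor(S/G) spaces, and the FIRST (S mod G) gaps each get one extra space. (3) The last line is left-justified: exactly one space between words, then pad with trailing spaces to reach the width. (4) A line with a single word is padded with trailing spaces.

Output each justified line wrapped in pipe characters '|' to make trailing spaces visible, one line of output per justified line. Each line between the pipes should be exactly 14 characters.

Answer: |oats     night|
|give word bean|
|warm valley in|
|music      six|
|plane    table|
|milk          |

Derivation:
Line 1: ['oats', 'night'] (min_width=10, slack=4)
Line 2: ['give', 'word', 'bean'] (min_width=14, slack=0)
Line 3: ['warm', 'valley', 'in'] (min_width=14, slack=0)
Line 4: ['music', 'six'] (min_width=9, slack=5)
Line 5: ['plane', 'table'] (min_width=11, slack=3)
Line 6: ['milk'] (min_width=4, slack=10)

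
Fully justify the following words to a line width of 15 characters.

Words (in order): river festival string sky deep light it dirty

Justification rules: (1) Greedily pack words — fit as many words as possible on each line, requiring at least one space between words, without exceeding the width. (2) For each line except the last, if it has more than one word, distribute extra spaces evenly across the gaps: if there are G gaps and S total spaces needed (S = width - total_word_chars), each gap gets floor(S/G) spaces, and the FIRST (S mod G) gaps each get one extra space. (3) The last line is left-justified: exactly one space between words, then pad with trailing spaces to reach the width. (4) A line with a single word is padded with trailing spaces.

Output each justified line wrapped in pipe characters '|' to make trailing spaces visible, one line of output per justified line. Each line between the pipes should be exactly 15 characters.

Line 1: ['river', 'festival'] (min_width=14, slack=1)
Line 2: ['string', 'sky', 'deep'] (min_width=15, slack=0)
Line 3: ['light', 'it', 'dirty'] (min_width=14, slack=1)

Answer: |river  festival|
|string sky deep|
|light it dirty |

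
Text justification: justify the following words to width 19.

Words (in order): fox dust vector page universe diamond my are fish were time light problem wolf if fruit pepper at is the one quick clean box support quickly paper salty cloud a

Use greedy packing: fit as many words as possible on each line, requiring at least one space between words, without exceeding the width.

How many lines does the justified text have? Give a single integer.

Answer: 9

Derivation:
Line 1: ['fox', 'dust', 'vector'] (min_width=15, slack=4)
Line 2: ['page', 'universe'] (min_width=13, slack=6)
Line 3: ['diamond', 'my', 'are', 'fish'] (min_width=19, slack=0)
Line 4: ['were', 'time', 'light'] (min_width=15, slack=4)
Line 5: ['problem', 'wolf', 'if'] (min_width=15, slack=4)
Line 6: ['fruit', 'pepper', 'at', 'is'] (min_width=18, slack=1)
Line 7: ['the', 'one', 'quick', 'clean'] (min_width=19, slack=0)
Line 8: ['box', 'support', 'quickly'] (min_width=19, slack=0)
Line 9: ['paper', 'salty', 'cloud', 'a'] (min_width=19, slack=0)
Total lines: 9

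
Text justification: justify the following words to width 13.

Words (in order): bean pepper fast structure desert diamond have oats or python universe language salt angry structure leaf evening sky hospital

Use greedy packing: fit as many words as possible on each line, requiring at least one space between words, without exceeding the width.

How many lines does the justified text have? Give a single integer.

Line 1: ['bean', 'pepper'] (min_width=11, slack=2)
Line 2: ['fast'] (min_width=4, slack=9)
Line 3: ['structure'] (min_width=9, slack=4)
Line 4: ['desert'] (min_width=6, slack=7)
Line 5: ['diamond', 'have'] (min_width=12, slack=1)
Line 6: ['oats', 'or'] (min_width=7, slack=6)
Line 7: ['python'] (min_width=6, slack=7)
Line 8: ['universe'] (min_width=8, slack=5)
Line 9: ['language', 'salt'] (min_width=13, slack=0)
Line 10: ['angry'] (min_width=5, slack=8)
Line 11: ['structure'] (min_width=9, slack=4)
Line 12: ['leaf', 'evening'] (min_width=12, slack=1)
Line 13: ['sky', 'hospital'] (min_width=12, slack=1)
Total lines: 13

Answer: 13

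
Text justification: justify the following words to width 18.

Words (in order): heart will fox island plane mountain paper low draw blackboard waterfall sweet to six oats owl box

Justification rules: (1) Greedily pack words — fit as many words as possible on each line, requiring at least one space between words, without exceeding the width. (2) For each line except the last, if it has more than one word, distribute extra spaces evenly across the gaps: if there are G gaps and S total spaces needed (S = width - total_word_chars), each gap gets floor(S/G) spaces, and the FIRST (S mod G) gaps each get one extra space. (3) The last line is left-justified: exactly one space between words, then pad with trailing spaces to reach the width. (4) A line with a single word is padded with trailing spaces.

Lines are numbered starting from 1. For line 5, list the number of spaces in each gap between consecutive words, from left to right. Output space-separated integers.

Answer: 1 1

Derivation:
Line 1: ['heart', 'will', 'fox'] (min_width=14, slack=4)
Line 2: ['island', 'plane'] (min_width=12, slack=6)
Line 3: ['mountain', 'paper', 'low'] (min_width=18, slack=0)
Line 4: ['draw', 'blackboard'] (min_width=15, slack=3)
Line 5: ['waterfall', 'sweet', 'to'] (min_width=18, slack=0)
Line 6: ['six', 'oats', 'owl', 'box'] (min_width=16, slack=2)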